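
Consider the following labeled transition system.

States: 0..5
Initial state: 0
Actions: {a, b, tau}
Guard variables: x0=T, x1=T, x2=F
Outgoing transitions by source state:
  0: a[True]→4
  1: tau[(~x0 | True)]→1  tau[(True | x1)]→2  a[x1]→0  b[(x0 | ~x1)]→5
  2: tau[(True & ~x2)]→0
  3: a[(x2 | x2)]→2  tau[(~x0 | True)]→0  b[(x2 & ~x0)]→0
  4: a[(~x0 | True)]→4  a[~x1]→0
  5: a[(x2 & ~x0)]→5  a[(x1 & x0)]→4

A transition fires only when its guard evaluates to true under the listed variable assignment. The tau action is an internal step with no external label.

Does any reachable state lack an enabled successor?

Reachable = {0,4}
  0: a→4  [1 exit(s)]
  4: a→4  [1 exit(s)]

Answer: DEADLOCK-FREE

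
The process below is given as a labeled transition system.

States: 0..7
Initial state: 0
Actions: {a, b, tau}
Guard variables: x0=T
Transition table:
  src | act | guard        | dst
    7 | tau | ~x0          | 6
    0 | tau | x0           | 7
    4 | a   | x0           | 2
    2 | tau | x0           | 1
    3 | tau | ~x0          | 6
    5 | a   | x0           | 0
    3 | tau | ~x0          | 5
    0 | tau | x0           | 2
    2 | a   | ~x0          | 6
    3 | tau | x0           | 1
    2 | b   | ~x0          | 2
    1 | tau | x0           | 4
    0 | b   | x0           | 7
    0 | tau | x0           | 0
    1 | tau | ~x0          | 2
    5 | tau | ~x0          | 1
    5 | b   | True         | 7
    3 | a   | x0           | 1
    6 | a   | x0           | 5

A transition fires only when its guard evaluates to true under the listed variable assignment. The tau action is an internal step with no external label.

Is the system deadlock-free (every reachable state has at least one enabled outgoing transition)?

R = {0,1,2,4,7}
  0: b→7  tau→0  tau→2  tau→7  [4 out]
  1: tau→4  [1 out]
  2: tau→1  [1 out]
  4: a→2  [1 out]
  7: ∅  [no exit]
trace reaching 7: tau

Answer: DEADLOCK at state 7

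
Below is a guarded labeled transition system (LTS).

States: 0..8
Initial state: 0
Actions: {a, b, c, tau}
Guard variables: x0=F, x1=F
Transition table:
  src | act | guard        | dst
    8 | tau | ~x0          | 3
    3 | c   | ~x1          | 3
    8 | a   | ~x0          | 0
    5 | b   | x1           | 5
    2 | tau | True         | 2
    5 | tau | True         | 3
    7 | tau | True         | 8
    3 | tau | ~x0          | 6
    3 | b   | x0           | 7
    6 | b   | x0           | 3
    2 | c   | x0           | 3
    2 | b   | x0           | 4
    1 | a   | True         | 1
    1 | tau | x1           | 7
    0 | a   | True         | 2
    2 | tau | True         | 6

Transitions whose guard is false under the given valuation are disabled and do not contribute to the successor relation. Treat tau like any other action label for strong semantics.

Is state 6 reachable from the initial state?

Guard filter leaves 10 enabled edge(s).
Layer 0: {0}
Layer 1: {2}  total {0,2}
Layer 2: {6}  total {0,2,6}
Reach set: {0,2,6}
trace reaching 6: a·tau

Answer: REACHABLE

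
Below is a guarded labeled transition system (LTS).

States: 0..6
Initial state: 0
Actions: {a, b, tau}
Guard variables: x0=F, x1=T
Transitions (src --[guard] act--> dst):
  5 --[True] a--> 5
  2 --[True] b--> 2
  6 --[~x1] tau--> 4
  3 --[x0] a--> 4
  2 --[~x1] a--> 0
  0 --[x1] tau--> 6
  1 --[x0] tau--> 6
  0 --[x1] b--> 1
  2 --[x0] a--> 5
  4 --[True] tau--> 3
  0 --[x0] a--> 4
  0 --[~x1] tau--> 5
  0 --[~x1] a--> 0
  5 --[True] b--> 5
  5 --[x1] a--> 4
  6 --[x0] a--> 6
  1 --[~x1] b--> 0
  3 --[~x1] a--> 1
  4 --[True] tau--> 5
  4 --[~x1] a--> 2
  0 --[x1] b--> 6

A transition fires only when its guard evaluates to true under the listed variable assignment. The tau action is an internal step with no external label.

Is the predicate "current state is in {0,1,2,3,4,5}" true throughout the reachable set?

Safe = {0,1,2,3,4,5}
Reachable = {0,1,6}
  0: ✓
  1: ✓
  6: VIOLATES
counterexample path to 6: tau

Answer: INVARIANT VIOLATED at state 6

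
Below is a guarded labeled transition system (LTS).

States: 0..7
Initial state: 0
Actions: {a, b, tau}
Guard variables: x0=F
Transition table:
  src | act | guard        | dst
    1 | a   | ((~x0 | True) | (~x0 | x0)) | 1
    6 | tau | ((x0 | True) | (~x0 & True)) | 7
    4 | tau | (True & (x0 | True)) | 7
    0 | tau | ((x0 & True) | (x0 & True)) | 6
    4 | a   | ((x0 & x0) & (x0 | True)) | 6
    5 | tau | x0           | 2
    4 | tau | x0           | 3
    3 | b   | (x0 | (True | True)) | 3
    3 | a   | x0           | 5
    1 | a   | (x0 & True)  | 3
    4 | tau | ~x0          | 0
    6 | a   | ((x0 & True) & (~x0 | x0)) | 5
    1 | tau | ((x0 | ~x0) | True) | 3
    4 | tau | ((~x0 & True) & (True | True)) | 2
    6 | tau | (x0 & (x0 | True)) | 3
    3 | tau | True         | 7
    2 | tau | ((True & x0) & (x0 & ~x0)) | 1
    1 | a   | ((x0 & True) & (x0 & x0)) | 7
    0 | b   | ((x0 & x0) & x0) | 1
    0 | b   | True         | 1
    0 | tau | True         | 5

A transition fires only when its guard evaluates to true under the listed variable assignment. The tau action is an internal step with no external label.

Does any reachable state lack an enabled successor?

Answer: DEADLOCK at state 5

Trace:
Reachable = {0,1,3,5,7}
  0: b→1  tau→5  [2 exit(s)]
  1: a→1  tau→3  [2 exit(s)]
  3: b→3  tau→7  [2 exit(s)]
  5: ∅  [deadlock]
  7: ∅  [deadlock]
Path to 5: tau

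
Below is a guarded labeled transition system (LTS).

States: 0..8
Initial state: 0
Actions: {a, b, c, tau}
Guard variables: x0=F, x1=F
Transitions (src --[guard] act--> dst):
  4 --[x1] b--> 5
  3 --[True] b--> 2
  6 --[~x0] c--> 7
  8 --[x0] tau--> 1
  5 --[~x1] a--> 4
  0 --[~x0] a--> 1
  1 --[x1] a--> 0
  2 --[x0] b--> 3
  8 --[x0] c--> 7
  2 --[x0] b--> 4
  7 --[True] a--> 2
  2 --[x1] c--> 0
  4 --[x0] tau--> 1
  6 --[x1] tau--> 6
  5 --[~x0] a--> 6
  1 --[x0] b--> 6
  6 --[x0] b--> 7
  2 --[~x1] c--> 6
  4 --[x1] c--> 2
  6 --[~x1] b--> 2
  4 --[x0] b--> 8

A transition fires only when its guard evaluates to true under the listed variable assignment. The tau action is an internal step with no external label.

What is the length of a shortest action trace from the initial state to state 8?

Answer: UNREACHABLE

Analysis:
BFS to 8:
  L0 = {0}
  L1 = {1}
8 never appears.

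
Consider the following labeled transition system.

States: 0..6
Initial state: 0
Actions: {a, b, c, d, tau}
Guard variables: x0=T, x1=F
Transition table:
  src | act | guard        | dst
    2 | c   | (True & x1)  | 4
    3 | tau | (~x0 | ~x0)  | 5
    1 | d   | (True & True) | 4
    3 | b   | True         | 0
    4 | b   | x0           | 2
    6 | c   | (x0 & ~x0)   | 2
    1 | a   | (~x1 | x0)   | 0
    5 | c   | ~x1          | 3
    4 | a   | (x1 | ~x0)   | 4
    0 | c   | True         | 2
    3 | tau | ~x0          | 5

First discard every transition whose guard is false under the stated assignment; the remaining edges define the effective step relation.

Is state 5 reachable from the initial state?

Answer: UNREACHABLE

Working:
6 transition(s) survive guard evaluation.
L0 = {0}
L1 = {2}  total {0,2}
Reach set: {0,2}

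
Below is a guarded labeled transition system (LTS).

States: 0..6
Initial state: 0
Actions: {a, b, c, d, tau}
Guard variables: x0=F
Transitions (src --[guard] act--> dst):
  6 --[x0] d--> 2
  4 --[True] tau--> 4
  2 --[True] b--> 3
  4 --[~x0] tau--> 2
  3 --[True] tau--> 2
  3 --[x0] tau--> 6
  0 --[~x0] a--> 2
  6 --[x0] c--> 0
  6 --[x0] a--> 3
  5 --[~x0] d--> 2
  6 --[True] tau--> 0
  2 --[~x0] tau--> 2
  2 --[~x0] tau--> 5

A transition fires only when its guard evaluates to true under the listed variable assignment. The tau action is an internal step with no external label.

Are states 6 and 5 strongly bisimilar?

Answer: NOT BISIMILAR

Working:
Bisimulation quotient by refinement:
  P[0] = {{0,1,2,3,4,5,6}}
  P[1] = {{0},{1},{2},{3,4,6},{5}}
  P[2] = {{0},{1},{2},{3},{4},{5},{6}}
Fixed point at round 3; 7 class(es).
6∈{6}, 5∈{5}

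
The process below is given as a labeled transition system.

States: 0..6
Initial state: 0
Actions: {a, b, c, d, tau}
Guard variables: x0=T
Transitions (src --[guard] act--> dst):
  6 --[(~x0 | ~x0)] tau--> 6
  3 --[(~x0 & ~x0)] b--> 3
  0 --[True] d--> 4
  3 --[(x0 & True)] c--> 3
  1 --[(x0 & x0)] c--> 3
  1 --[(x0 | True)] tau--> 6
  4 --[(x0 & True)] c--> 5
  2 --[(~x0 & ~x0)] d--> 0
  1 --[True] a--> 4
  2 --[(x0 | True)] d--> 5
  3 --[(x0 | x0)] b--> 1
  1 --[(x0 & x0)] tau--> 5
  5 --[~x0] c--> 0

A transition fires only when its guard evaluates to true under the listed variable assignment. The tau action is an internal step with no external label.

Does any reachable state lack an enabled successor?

Answer: DEADLOCK at state 5

Working:
R = {0,4,5}
  0: d→4  [deg 1]
  4: c→5  [deg 1]
  5: ∅  [no exit]
trace reaching 5: d·c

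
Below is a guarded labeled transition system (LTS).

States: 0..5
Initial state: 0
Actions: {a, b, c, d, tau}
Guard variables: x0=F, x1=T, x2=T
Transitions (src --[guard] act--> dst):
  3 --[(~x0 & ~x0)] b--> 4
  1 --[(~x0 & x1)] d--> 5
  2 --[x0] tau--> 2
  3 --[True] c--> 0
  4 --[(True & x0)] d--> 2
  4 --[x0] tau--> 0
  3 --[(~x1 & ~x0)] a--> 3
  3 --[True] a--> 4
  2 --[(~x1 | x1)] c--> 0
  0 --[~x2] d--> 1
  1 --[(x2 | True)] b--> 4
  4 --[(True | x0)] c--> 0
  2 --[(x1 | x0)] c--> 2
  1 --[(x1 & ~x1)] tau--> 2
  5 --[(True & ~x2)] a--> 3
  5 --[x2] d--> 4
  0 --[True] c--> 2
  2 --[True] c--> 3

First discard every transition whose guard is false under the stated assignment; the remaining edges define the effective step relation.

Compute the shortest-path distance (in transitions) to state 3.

Layered search for 3:
  depth 0: {0}
  depth 1: {2}
  depth 2: {3}
3 enters at depth 2; path c·c

Answer: 2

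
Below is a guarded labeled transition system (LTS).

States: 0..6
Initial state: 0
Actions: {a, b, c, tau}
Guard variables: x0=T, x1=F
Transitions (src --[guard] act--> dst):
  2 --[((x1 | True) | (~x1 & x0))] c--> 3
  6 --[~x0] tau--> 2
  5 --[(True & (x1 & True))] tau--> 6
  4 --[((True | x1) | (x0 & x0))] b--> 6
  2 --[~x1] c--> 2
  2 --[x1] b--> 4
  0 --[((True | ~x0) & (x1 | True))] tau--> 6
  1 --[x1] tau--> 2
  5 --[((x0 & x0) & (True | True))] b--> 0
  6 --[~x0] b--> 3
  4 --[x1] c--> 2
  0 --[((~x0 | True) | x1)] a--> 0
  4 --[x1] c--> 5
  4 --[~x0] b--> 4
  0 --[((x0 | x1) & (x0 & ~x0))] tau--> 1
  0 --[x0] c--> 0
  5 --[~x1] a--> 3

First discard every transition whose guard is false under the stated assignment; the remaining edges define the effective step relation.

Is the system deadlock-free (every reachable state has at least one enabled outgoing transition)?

Answer: DEADLOCK at state 6

Trace:
R = {0,6}
  0: a→0  c→0  tau→6  [3 exit(s)]
  6: ∅  [no exit]
witness 6: tau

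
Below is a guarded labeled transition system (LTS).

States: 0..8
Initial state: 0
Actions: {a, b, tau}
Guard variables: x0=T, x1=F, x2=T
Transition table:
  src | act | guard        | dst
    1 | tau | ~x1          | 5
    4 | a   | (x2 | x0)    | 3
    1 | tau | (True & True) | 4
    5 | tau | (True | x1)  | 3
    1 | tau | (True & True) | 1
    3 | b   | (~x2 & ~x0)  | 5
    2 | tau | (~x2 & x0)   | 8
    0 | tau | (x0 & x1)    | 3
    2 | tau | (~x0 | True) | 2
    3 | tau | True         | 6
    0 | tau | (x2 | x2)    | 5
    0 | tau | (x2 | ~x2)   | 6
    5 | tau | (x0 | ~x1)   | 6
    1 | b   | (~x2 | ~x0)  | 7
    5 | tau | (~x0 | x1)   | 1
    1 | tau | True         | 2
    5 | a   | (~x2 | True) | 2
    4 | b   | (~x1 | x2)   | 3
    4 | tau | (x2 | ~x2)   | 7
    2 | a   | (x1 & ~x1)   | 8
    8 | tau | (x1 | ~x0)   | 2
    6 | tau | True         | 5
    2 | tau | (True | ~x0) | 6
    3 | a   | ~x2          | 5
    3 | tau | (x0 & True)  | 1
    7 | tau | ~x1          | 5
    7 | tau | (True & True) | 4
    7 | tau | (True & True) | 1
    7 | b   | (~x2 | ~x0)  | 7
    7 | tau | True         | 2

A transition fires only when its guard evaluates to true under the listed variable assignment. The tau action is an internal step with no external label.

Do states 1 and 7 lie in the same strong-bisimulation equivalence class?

Compute ~ classes (split until stable):
  π0 = {{0,1,2,3,4,5,6,7,8}}
  π1 = {{0,1,2,3,6,7},{4},{5},{8}}
  π2 = {{0},{1,7},{2,3},{4},{5},{6},{8}}
  π3 = {{0},{1,7},{2},{3},{4},{5},{6},{8}}
stable after 4 split(s): 8 block(s)
[1]={1,7}  [7]={1,7}

Answer: BISIMILAR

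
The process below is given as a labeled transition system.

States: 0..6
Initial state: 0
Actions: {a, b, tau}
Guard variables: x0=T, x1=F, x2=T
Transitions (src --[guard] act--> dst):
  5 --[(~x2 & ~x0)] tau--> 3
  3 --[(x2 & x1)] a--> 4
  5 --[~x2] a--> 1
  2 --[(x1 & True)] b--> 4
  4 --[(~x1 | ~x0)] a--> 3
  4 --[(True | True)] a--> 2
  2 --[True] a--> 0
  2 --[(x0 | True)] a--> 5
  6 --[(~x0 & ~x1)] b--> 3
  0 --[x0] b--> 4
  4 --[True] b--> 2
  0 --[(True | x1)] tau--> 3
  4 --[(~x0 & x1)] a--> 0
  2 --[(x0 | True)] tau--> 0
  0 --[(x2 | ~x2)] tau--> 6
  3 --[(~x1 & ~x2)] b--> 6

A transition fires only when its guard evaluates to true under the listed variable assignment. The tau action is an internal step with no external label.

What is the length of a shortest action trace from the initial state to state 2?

Answer: 2

Working:
Breadth-first toward 2:
  L0 = {0}
  L1 = {3,4,6}
  L2 = {2}
depth(2)=2, e.g. b·a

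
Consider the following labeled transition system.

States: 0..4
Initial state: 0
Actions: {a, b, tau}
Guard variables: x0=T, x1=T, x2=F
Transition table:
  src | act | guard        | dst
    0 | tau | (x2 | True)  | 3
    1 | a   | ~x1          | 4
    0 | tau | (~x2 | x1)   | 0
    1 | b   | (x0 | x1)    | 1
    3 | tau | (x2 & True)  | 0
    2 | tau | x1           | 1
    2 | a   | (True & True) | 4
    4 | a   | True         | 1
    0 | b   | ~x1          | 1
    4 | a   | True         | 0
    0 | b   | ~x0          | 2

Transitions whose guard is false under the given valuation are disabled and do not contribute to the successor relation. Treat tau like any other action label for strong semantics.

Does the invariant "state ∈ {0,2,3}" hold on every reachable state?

Answer: INVARIANT HOLDS

Working:
Inv-set: {0,2,3}
Reachable = {0,3}
  0: ✓
  3: ✓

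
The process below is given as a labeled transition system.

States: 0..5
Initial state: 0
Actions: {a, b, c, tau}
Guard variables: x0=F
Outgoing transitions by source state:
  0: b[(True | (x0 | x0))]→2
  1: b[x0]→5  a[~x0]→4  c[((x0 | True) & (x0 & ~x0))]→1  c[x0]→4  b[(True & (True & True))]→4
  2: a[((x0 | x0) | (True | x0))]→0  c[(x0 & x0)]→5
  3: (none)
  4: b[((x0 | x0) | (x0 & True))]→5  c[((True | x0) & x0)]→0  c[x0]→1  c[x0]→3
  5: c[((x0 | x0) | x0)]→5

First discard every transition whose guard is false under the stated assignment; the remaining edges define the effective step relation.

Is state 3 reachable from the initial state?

Answer: UNREACHABLE

Trace:
4 transition(s) survive guard evaluation.
L0 = {0}
L1 = {2}  cumulative {0,2}
Reachable = {0,2}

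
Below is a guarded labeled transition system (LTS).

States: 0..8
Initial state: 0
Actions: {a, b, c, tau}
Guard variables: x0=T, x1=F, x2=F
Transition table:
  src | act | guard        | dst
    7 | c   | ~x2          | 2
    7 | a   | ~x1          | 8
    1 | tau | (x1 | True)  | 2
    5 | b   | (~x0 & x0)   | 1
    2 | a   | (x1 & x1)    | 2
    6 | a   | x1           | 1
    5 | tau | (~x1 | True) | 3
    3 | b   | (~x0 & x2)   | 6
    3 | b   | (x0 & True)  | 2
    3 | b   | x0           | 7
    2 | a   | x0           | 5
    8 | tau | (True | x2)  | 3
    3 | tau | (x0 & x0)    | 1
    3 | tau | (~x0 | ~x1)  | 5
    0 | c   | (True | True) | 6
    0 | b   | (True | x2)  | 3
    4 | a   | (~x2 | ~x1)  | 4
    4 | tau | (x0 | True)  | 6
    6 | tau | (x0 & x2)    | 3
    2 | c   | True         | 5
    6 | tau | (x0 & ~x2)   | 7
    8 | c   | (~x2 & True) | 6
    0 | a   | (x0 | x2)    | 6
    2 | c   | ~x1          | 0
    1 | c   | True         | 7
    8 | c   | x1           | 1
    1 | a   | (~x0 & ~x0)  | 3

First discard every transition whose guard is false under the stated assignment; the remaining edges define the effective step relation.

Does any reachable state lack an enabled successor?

Reachable = {0,1,2,3,5,6,7,8}
  0: a→6  b→3  c→6  [deg 3]
  1: c→7  tau→2  [deg 2]
  2: a→5  c→0  c→5  [deg 3]
  3: b→2  b→7  tau→1  tau→5  [deg 4]
  5: tau→3  [deg 1]
  6: tau→7  [deg 1]
  7: a→8  c→2  [deg 2]
  8: c→6  tau→3  [deg 2]

Answer: DEADLOCK-FREE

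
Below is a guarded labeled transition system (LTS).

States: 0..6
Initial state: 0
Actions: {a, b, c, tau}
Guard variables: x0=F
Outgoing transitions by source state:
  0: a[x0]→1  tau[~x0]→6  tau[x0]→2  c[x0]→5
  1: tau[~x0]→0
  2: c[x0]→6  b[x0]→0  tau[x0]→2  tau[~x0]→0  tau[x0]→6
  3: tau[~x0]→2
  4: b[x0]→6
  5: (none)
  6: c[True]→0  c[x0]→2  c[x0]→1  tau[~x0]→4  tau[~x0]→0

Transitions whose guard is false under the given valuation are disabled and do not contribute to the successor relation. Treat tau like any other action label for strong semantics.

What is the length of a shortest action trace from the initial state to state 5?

Breadth-first toward 5:
  L0 = {0}
  L1 = {6}
  L2 = {4}
5 never appears.

Answer: UNREACHABLE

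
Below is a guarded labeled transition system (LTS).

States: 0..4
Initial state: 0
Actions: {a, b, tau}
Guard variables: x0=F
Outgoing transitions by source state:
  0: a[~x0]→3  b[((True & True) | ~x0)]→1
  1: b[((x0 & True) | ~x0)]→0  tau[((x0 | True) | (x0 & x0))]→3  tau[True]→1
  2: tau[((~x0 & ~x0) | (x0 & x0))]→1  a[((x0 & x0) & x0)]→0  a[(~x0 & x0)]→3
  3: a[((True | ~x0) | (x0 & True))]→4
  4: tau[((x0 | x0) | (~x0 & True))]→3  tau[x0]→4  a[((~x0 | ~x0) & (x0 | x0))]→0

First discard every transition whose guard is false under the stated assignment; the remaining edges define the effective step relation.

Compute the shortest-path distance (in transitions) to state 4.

Answer: 2

Working:
BFS to 4:
  Layer 0: {0}
  Layer 1: {1,3}
  Layer 2: {4}
4 enters at depth 2; path a·a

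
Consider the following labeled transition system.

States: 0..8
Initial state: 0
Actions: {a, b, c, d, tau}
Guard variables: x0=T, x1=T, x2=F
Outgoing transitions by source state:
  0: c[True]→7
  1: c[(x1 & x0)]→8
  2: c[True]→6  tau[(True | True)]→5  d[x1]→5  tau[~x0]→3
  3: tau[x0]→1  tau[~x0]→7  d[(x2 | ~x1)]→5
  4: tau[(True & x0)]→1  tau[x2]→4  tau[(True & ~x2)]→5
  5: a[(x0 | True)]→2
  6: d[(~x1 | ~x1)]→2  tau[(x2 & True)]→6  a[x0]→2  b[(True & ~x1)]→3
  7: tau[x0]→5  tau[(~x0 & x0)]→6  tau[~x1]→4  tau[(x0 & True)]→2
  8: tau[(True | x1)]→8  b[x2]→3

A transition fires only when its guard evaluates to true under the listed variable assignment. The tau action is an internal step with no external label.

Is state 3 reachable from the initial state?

Answer: UNREACHABLE

Analysis:
13 transition(s) survive guard evaluation.
depth 0: {0}
depth 1: {7}  cumulative {0,7}
depth 2: {2,5}  cumulative {0,2,5,7}
depth 3: {6}  cumulative {0,2,5,6,7}
Reachable = {0,2,5,6,7}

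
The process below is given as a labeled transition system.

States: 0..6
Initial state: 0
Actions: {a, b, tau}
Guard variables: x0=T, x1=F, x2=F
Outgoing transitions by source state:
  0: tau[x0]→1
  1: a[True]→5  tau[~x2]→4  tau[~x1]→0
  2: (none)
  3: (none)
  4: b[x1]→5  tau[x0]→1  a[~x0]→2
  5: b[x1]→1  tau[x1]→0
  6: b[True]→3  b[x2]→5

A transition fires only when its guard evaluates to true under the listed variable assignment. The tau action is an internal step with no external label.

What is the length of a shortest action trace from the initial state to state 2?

Answer: UNREACHABLE

Analysis:
BFS to 2:
  depth 0: {0}
  depth 1: {1}
  depth 2: {4,5}
2 never appears.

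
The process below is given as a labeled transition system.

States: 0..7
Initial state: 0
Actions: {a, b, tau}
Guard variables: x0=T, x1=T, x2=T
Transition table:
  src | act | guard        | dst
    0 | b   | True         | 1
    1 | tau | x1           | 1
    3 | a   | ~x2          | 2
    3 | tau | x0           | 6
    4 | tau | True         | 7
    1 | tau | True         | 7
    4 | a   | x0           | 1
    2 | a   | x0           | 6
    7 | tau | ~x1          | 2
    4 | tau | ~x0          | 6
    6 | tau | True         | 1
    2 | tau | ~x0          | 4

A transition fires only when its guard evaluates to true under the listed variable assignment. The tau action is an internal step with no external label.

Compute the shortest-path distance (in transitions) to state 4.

Answer: UNREACHABLE

Analysis:
Layered search for 4:
  Layer 0: {0}
  Layer 1: {1}
  Layer 2: {7}
4 never appears.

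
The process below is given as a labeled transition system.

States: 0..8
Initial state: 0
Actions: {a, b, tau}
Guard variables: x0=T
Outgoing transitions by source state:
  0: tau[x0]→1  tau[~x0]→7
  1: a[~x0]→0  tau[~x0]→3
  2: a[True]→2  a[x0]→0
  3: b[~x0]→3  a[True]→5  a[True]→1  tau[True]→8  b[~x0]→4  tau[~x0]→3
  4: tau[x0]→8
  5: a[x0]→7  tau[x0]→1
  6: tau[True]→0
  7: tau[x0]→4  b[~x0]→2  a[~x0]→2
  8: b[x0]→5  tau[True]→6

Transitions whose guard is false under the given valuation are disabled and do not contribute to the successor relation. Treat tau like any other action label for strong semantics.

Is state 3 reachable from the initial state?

Answer: UNREACHABLE

Working:
13 transition(s) survive guard evaluation.
L0 = {0}
L1 = {1}  total {0,1}
Reachable = {0,1}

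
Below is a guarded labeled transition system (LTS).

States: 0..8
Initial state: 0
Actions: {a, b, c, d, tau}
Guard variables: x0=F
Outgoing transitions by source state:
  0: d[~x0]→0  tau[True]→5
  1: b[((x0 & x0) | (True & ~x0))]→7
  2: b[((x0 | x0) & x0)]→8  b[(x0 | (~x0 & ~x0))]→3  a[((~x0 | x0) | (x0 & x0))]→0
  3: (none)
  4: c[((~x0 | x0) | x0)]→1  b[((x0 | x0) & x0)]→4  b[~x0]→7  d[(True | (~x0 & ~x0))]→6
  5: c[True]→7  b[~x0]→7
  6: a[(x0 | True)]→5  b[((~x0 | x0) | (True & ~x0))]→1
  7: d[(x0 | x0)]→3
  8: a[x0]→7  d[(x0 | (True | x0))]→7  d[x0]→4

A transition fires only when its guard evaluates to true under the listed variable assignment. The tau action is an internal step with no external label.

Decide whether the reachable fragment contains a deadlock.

Reach set: {0,5,7}
  0: d→0  tau→5  [deg 2]
  5: b→7  c→7  [deg 2]
  7: ∅  [deadlock]
Path to 7: tau·c

Answer: DEADLOCK at state 7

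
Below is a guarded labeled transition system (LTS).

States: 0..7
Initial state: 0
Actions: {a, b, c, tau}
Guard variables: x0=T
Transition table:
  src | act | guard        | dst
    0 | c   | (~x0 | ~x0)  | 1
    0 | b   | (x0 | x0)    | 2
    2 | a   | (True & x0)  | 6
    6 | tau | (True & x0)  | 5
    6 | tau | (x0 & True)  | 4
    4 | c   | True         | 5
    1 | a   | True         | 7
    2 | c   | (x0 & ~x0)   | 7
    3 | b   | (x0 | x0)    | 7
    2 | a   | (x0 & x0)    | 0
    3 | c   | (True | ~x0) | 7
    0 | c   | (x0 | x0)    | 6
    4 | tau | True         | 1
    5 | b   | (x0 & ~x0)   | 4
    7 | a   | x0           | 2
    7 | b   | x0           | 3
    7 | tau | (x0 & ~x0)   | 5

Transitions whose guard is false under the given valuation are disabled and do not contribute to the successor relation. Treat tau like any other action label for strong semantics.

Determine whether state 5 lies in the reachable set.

Answer: REACHABLE

Analysis:
After dropping false guards: 13 live edges.
L0 = {0}
L1 = {2,6}  cumulative {0,2,6}
L2 = {4,5}  cumulative {0,2,4,5,6}
L3 = {1}  cumulative {0,1,2,4,5,6}
L4 = {7}  cumulative {0,1,2,4,5,6,7}
L5 = {3}  cumulative {0,1,2,3,4,5,6,7}
R = {0,1,2,3,4,5,6,7}
trace reaching 5: c·tau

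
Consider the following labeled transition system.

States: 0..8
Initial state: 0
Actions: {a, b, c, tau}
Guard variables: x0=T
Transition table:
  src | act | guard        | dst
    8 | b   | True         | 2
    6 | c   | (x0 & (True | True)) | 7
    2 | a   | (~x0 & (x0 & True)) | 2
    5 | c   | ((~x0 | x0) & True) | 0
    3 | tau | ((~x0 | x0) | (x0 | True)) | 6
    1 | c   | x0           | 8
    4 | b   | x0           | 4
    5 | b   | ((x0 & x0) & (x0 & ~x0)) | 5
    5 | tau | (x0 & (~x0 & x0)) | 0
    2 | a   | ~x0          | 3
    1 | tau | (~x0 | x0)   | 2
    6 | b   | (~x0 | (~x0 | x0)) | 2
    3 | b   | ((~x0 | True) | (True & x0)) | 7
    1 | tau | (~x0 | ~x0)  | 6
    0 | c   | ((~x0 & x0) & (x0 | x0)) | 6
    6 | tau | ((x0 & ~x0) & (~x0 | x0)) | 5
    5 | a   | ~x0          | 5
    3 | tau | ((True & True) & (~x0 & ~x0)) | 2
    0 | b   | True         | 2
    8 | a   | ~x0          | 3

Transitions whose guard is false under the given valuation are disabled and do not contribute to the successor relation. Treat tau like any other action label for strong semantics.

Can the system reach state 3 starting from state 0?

Answer: UNREACHABLE

Working:
10 transition(s) survive guard evaluation.
L0 = {0}
L1 = {2}  now seen {0,2}
Reach set: {0,2}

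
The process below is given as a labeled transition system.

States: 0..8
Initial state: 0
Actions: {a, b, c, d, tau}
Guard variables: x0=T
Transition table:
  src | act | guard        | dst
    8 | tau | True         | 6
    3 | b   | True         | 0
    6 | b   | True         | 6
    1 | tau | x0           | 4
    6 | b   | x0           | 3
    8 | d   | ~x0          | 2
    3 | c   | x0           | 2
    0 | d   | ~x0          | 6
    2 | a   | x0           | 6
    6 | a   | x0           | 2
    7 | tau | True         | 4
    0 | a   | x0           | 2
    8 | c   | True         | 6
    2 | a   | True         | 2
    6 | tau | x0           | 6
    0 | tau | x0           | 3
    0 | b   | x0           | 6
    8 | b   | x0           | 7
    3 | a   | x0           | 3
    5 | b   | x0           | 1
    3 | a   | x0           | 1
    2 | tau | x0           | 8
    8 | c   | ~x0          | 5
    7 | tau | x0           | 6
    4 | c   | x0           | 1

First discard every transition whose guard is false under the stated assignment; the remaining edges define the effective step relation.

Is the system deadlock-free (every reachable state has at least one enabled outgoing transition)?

R = {0,1,2,3,4,6,7,8}
  0: a→2  b→6  tau→3  [deg 3]
  1: tau→4  [deg 1]
  2: a→2  a→6  tau→8  [deg 3]
  3: a→1  a→3  b→0  c→2  [deg 4]
  4: c→1  [deg 1]
  6: a→2  b→3  b→6  tau→6  [deg 4]
  7: tau→4  tau→6  [deg 2]
  8: b→7  c→6  tau→6  [deg 3]

Answer: DEADLOCK-FREE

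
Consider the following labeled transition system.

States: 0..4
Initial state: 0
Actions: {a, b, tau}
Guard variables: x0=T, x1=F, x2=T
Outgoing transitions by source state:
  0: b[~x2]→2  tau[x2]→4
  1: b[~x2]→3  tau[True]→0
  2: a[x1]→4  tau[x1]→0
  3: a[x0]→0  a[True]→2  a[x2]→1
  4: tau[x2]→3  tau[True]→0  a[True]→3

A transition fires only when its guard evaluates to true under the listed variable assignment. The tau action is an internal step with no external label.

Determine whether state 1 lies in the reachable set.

Guard filter leaves 8 enabled edge(s).
L0 = {0}
L1 = {4}  total {0,4}
L2 = {3}  total {0,3,4}
L3 = {1,2}  total {0,1,2,3,4}
Reach set: {0,1,2,3,4}
Path to 1: tau·tau·a

Answer: REACHABLE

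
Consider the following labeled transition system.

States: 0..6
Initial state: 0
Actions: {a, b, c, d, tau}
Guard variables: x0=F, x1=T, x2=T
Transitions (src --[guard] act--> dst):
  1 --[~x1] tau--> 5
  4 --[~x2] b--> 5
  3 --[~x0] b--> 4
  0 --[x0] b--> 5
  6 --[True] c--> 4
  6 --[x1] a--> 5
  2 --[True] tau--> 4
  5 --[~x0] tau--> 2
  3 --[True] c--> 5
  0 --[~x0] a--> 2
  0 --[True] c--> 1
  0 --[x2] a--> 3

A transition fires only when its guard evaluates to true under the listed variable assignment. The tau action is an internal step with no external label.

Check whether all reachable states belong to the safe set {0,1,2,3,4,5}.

Answer: INVARIANT HOLDS

Working:
Safe = {0,1,2,3,4,5}
R = {0,1,2,3,4,5}
  0: safe
  1: safe
  2: safe
  3: safe
  4: safe
  5: safe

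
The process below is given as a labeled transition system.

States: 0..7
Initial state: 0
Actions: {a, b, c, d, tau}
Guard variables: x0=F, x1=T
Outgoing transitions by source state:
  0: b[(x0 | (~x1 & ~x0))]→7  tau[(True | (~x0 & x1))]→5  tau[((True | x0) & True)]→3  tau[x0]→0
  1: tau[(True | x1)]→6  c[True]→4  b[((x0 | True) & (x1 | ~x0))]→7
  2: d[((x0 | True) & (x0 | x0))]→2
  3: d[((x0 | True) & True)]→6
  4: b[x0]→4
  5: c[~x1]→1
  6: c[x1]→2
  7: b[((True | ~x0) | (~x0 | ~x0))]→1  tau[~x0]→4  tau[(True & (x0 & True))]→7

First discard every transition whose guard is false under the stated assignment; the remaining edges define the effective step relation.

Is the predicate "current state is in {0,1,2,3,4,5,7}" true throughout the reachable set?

Safe = {0,1,2,3,4,5,7}
Reachable = {0,2,3,5,6}
  0: ok
  2: ok
  3: ok
  5: ok
  6: ✗ unsafe
reach 6 via tau·d — violates

Answer: INVARIANT VIOLATED at state 6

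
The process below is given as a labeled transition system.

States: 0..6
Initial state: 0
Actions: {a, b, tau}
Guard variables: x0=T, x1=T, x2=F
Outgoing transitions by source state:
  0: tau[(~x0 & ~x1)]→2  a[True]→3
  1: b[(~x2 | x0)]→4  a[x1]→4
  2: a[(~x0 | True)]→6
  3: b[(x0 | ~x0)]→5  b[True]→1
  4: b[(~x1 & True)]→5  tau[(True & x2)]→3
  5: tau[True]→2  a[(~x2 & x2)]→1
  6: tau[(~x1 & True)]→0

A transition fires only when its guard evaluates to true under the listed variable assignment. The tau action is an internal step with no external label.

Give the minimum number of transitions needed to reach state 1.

Layered search for 1:
  L0 = {0}
  L1 = {3}
  L2 = {1,5}
1 enters at depth 2; path a·b

Answer: 2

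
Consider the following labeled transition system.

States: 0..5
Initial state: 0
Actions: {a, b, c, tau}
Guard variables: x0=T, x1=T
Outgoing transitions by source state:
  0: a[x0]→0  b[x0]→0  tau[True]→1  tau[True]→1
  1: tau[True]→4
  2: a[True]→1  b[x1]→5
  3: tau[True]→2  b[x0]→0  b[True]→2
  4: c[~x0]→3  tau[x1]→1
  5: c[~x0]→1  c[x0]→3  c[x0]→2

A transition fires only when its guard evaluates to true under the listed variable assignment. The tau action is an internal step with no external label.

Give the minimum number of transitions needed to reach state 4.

Answer: 2

Working:
Layered search for 4:
  L0 = {0}
  L1 = {1}
  L2 = {4}
depth(4)=2, e.g. tau·tau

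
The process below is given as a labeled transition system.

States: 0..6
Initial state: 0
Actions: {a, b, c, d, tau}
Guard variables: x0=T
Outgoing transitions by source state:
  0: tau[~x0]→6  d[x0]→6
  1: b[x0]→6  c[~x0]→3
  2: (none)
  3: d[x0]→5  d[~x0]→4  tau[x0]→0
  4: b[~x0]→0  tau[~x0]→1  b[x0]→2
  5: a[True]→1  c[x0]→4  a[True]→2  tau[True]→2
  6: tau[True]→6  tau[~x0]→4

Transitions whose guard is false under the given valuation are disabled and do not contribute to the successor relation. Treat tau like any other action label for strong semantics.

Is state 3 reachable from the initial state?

Answer: UNREACHABLE

Analysis:
10 transition(s) survive guard evaluation.
depth 0: {0}
depth 1: {6}  total {0,6}
R = {0,6}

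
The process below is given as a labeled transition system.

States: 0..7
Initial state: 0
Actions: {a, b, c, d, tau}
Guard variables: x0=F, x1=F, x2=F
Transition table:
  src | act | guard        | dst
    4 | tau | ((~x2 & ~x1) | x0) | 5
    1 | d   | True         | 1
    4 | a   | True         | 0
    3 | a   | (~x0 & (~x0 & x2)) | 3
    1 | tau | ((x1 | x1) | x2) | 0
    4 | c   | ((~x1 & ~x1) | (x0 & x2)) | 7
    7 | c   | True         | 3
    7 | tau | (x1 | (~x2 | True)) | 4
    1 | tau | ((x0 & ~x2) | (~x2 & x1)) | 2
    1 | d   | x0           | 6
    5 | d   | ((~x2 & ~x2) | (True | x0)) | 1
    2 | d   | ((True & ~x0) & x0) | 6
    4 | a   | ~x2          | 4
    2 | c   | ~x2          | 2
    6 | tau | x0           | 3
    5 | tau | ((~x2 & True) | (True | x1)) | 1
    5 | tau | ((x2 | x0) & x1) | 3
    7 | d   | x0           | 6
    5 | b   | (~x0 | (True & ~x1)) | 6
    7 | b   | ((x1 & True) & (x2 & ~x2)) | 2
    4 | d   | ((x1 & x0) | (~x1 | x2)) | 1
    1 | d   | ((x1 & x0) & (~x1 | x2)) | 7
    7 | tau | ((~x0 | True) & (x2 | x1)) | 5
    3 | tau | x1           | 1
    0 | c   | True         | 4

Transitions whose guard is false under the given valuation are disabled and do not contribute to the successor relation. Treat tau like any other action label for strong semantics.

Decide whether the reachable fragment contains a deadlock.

Reachable = {0,1,3,4,5,6,7}
  0: c→4  [1 exit(s)]
  1: d→1  [1 exit(s)]
  3: ∅  [no exit]
  4: a→0  a→4  c→7  d→1  tau→5  [5 exit(s)]
  5: b→6  d→1  tau→1  [3 exit(s)]
  6: ∅  [no exit]
  7: c→3  tau→4  [2 exit(s)]
trace reaching 3: c·c·c

Answer: DEADLOCK at state 3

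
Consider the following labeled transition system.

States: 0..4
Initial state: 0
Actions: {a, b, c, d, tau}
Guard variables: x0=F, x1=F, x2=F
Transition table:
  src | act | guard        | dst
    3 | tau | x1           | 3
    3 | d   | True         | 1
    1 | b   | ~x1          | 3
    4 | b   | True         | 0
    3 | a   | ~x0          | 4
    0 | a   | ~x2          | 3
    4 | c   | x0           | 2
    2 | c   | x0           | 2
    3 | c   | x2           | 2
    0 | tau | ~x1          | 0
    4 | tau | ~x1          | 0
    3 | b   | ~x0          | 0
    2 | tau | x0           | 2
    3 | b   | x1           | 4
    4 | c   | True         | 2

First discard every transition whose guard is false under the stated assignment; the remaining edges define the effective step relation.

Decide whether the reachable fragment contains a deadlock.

Answer: DEADLOCK at state 2

Trace:
R = {0,1,2,3,4}
  0: a→3  tau→0  [2 exit(s)]
  1: b→3  [1 exit(s)]
  2: ∅  [STUCK]
  3: a→4  b→0  d→1  [3 exit(s)]
  4: b→0  c→2  tau→0  [3 exit(s)]
witness 2: a·a·c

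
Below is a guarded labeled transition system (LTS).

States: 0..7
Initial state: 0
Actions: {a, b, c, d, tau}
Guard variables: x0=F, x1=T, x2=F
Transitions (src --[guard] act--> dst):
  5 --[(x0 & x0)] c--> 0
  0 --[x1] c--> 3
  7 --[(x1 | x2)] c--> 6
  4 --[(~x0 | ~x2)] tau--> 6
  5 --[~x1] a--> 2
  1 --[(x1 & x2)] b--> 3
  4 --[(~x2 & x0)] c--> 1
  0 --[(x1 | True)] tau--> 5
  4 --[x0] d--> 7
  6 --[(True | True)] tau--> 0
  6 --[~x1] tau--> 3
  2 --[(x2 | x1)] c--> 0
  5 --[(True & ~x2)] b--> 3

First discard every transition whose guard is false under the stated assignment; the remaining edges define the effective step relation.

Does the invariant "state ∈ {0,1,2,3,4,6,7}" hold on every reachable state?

Answer: INVARIANT VIOLATED at state 5

Trace:
Allowed set {0,1,2,3,4,6,7}
R = {0,3,5}
  0: safe
  3: safe
  5: VIOLATES
witness against invariant: tau → 5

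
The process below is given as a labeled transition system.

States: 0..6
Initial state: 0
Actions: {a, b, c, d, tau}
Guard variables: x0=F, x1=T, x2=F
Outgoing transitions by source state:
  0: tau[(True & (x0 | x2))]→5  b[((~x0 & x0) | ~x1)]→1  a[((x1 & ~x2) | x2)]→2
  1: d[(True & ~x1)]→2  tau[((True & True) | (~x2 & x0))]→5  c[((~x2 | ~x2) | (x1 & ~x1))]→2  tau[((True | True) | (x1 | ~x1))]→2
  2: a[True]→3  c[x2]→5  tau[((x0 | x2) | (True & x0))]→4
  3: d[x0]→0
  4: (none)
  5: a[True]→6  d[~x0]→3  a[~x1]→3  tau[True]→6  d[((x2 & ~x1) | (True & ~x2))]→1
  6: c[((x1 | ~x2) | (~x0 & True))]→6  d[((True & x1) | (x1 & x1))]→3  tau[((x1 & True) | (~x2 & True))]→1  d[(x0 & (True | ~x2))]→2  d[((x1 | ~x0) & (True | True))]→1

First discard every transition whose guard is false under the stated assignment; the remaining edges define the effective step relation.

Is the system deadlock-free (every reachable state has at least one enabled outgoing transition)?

Answer: DEADLOCK at state 3

Analysis:
Reach set: {0,2,3}
  0: a→2  [1 exit(s)]
  2: a→3  [1 exit(s)]
  3: ∅  [deadlock]
trace reaching 3: a·a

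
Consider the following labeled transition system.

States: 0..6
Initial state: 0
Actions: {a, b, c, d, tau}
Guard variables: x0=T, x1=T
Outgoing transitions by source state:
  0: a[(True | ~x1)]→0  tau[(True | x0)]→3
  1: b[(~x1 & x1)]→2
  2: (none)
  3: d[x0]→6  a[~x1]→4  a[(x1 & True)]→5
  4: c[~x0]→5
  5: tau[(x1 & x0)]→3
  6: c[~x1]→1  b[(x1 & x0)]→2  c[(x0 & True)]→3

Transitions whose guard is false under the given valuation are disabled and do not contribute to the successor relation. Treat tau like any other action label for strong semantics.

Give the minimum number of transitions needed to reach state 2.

Answer: 3

Analysis:
Layered search for 2:
  Layer 0: {0}
  Layer 1: {3}
  Layer 2: {5,6}
  Layer 3: {2}
depth(2)=3, e.g. tau·d·b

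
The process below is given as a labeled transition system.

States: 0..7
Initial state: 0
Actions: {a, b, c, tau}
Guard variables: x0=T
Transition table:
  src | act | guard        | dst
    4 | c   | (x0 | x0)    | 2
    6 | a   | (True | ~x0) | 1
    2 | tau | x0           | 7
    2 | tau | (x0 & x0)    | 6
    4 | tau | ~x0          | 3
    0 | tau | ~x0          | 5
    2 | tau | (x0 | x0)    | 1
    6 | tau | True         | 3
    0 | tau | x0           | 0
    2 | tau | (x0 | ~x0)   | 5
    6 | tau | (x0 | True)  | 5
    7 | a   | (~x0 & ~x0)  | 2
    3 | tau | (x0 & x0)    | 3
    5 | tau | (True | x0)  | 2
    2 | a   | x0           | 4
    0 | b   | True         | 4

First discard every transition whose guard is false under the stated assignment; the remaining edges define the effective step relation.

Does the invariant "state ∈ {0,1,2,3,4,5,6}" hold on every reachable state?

Allowed set {0,1,2,3,4,5,6}
Reachable = {0,1,2,3,4,5,6,7}
  0: safe
  1: safe
  2: safe
  3: safe
  4: safe
  5: safe
  6: safe
  7: outside
witness against invariant: b·c·tau → 7

Answer: INVARIANT VIOLATED at state 7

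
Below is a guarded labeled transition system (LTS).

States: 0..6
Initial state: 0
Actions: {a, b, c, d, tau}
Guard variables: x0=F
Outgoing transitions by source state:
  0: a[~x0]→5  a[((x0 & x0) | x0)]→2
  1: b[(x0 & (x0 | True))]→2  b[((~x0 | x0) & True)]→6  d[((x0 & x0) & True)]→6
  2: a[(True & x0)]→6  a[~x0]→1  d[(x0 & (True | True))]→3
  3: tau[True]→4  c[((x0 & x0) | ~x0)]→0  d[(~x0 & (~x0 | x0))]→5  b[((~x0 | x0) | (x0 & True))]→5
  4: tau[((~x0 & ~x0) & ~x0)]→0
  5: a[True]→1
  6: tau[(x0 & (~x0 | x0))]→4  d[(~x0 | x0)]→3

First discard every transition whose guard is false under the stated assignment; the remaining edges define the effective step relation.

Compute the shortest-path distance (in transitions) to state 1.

Layered search for 1:
  L0 = {0}
  L1 = {5}
  L2 = {1}
depth(1)=2, e.g. a·a

Answer: 2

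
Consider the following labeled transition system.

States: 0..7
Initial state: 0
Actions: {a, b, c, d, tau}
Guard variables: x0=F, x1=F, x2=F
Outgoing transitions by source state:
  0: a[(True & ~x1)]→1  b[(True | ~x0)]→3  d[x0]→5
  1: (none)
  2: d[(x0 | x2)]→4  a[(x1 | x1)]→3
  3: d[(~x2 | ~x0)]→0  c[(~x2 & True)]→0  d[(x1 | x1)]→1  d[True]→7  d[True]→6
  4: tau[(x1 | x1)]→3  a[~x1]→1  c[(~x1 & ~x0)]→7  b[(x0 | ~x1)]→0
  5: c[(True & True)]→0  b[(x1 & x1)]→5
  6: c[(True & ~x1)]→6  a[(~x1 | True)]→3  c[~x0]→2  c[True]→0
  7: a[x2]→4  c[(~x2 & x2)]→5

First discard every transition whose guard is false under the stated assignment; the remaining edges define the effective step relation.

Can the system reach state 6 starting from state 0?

Answer: REACHABLE

Analysis:
Guard filter leaves 14 enabled edge(s).
L0 = {0}
L1 = {1,3}  cumulative {0,1,3}
L2 = {6,7}  cumulative {0,1,3,6,7}
L3 = {2}  cumulative {0,1,2,3,6,7}
Reach set: {0,1,2,3,6,7}
witness 6: b·d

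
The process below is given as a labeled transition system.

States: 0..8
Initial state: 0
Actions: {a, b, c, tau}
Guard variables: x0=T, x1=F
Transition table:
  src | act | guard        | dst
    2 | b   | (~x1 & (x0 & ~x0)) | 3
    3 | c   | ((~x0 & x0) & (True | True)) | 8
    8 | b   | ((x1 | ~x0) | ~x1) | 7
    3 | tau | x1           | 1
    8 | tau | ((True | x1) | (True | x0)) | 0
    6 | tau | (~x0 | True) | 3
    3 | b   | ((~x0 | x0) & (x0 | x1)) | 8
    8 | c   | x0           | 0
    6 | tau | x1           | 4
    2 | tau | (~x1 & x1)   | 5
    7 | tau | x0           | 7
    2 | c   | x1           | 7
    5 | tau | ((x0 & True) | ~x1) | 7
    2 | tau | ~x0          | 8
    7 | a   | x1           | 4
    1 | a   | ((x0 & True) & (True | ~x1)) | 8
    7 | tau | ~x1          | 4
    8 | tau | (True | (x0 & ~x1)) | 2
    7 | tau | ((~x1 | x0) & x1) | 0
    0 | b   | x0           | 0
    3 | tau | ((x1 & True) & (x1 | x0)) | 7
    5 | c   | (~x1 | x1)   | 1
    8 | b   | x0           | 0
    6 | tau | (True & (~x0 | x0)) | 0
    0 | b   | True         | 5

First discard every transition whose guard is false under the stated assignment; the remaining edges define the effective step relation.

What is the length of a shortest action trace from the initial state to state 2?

Answer: 4

Working:
BFS to 2:
  Layer 0: {0}
  Layer 1: {5}
  Layer 2: {1,7}
  Layer 3: {4,8}
  Layer 4: {2}
first hit 2 at d=4 via b·c·a·tau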